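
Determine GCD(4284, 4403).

119

Euclid: 4403 = 1·4284 + 119; 4284 = 36·119 + 0. Last nonzero remainder: 119.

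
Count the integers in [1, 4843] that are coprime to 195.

195 = 3·5·13. Inclusion–exclusion on these primes:
4843 − ⌊4843/3⌋ − ⌊4843/5⌋ − ⌊4843/13⌋ + ⌊4843/15⌋ + ⌊4843/39⌋ + ⌊4843/65⌋ − ⌊4843/195⌋ = 2385

2385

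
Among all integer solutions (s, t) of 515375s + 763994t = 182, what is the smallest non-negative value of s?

Euclid: 763994 = 1·515375 + 248619; 515375 = 2·248619 + 18137; 248619 = 13·18137 + 12838; 18137 = 1·12838 + 5299; 12838 = 2·5299 + 2240; 5299 = 2·2240 + 819; 2240 = 2·819 + 602; 819 = 1·602 + 217; 602 = 2·217 + 168; 217 = 1·168 + 49; 168 = 3·49 + 21; 49 = 2·21 + 7; 21 = 3·7 + 0 → gcd = 7; 182 = 7·26.
Back-substitution yields 515375·(31719) + 763994·(-21397) = 7, so one solution is s = 31719·26 = 824694, t = -21397·26 = -556322.
Solutions in s differ by 763994/7 = 109142; the one in [0, 109142) is 824694 mod 109142 = 60700.

60700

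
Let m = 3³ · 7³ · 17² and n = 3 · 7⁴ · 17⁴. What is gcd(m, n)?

297381

min exponent per shared prime: 3 · 7³ · 17² = 297381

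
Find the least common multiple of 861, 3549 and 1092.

582036

861 = 3 · 7 · 41; 3549 = 3 · 7 · 13²; 1092 = 2² · 3 · 7 · 13
lcm takes max exponent of each prime: 2² · 3 · 7 · 13² · 41 = 582036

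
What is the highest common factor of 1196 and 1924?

1196 = 2² · 13 · 23
1924 = 2² · 13 · 37
Common: 2² · 13 = 52

52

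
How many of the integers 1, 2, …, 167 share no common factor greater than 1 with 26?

78

26 = 2·13. Inclusion–exclusion on these primes:
167 − ⌊167/2⌋ − ⌊167/13⌋ + ⌊167/26⌋ = 78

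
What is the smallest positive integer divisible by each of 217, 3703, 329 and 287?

221206111

217 = 7 · 31; 3703 = 7 · 23²; 329 = 7 · 47; 287 = 7 · 41
lcm takes max exponent of each prime: 7 · 23² · 31 · 41 · 47 = 221206111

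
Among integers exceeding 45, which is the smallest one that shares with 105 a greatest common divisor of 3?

105 = 3·35. Any t with gcd(t, 105) = 3 is a multiple of 3, say 3s, with s coprime to 35.
Need s > 45/3, so s ≥ 16. First s ≥ 16 with gcd(s, 35) = 1 is s = 16. Thus t = 3·16 = 48.

48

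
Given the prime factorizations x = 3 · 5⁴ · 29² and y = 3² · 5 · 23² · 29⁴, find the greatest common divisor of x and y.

min exponent per shared prime: 3 · 5 · 29² = 12615

12615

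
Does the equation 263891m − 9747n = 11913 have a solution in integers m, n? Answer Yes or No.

Yes

By Bézout, 263891m − 9747n = 11913 has integer solutions iff gcd(263891, 9747) | 11913.
Euclid: 263891 = 27·9747 + 722; 9747 = 13·722 + 361; 722 = 2·361 + 0. gcd = 361; 11913 mod 361 = 0. Yes.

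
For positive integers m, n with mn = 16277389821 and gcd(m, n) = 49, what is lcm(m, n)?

For any two positive integers, gcd × lcm equals their product. Hence lcm = 16277389821 / 49 = 332191629.

332191629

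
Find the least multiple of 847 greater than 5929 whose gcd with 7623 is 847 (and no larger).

gcd(m, 7623) = 847 forces 847 | m; write m = 847s. Then gcd(847s, 847·9) = 847·gcd(s, 9), so need gcd(s, 9) = 1.
847s > 5929 gives s ≥ 8. The least s ≥ 8 coprime to 9 is 8, so m = 847·8 = 6776.

6776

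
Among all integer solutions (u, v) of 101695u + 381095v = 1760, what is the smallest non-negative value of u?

Reduce mod 381095: 101695u ≡ 1760 (mod 381095). With g = gcd(101695, 381095) = 55 dividing 1760, divide through: 1849u ≡ 32 (mod 6929).
Since gcd(1849, 6929) = 1, u ≡ 32·(1849)⁻¹ ≡ 1484 (mod 6929). Smallest non-negative: 1484.

1484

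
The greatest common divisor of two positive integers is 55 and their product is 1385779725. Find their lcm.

25195995

gcd·lcm = product, so lcm = 1385779725/55 = 25195995.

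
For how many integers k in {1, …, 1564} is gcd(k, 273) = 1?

826

Prime factors of 273: 3, 7, 13. Count integers ≤ 1564 divisible by none of them.
By inclusion–exclusion: 1564 − ⌊1564/3⌋ − ⌊1564/7⌋ − ⌊1564/13⌋ + ⌊1564/21⌋ + ⌊1564/39⌋ + ⌊1564/91⌋ − ⌊1564/273⌋ = 826.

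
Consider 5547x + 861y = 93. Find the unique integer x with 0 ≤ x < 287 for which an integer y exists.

59

Reduce mod 861: 5547x ≡ 93 (mod 861). With g = gcd(5547, 861) = 3 dividing 93, divide through: 1849x ≡ 31 (mod 287).
Since gcd(1849, 287) = 1, x ≡ 31·(1849)⁻¹ ≡ 59 (mod 287). Smallest non-negative: 59.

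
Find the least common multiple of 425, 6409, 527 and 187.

425 = 5² · 17; 6409 = 13 · 17 · 29; 527 = 17 · 31; 187 = 11 · 17
lcm takes max exponent of each prime: 5² · 11 · 13 · 17 · 29 · 31 = 54636725

54636725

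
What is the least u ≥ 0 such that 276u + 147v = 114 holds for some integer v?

10

Reduce mod 147: 276u ≡ 114 (mod 147). With g = gcd(276, 147) = 3 dividing 114, divide through: 92u ≡ 38 (mod 49).
Since gcd(92, 49) = 1, u ≡ 38·(92)⁻¹ ≡ 10 (mod 49). Smallest non-negative: 10.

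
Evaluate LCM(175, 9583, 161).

5510225

175 = 5² · 7; 9583 = 7 · 37²; 161 = 7 · 23
lcm takes max exponent of each prime: 5² · 7 · 23 · 37² = 5510225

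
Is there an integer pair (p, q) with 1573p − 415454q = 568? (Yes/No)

By Bézout, 1573p − 415454q = 568 has integer solutions iff gcd(1573, 415454) | 568.
Euclid: 415454 = 264·1573 + 182; 1573 = 8·182 + 117; 182 = 1·117 + 65; 117 = 1·65 + 52; 65 = 1·52 + 13; 52 = 4·13 + 0. gcd = 13; 568 mod 13 = 9. No.

No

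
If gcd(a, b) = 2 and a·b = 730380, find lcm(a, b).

Since gcd(a,b)·lcm(a,b) = ab, lcm = 730380/2 = 365190.

365190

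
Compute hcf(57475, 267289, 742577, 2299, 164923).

57475 = 5² · 11² · 19; 267289 = 11² · 47²; 742577 = 11² · 17 · 19²; 2299 = 11² · 19; 164923 = 11² · 29 · 47
gcd takes min exponent of each prime: 11² = 121

121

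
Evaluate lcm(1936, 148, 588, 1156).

lcm(1936, 148) = 1936·148/gcd = 286528/4 = 71632
lcm(71632, 588) = 71632·588/gcd = 42119616/4 = 10529904
lcm(10529904, 1156) = 10529904·1156/gcd = 12172569024/4 = 3043142256

3043142256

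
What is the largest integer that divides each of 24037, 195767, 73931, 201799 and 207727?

13

gcd(24037, 195767): 195767 = 8·24037 + 3471; 24037 = 6·3471 + 3211; 3471 = 1·3211 + 260; 3211 = 12·260 + 91; 260 = 2·91 + 78; 91 = 1·78 + 13; 78 = 6·13 + 0 → 13
gcd(13, 73931): 73931 = 5687·13 + 0 → 13
gcd(13, 201799): 201799 = 15523·13 + 0 → 13
gcd(13, 207727): 207727 = 15979·13 + 0 → 13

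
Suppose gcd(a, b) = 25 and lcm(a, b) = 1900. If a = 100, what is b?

475

a·b = gcd·lcm = 25·1900 = 47500, so b = 47500/100 = 475.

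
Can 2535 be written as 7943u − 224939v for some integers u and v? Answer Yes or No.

gcd(7943, 224939): 224939 = 28·7943 + 2535; 7943 = 3·2535 + 338; 2535 = 7·338 + 169; 338 = 2·169 + 0 → 169
169 divides 2535, so a solution exists.

Yes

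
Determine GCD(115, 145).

115 = 5 · 23
145 = 5 · 29
Common: 5 = 5

5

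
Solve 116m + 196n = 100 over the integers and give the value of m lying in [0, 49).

gcd(116, 196) = 4 (Euclid: 196 = 1·116 + 80; 116 = 1·80 + 36; 80 = 2·36 + 8; 36 = 4·8 + 4; 8 = 2·4 + 0), and 4 | 100.
Extended Euclid: 116·(22) + 196·(-13) = 4. Scale by 25: m₀ = 550.
General solution m = m₀ + 49t; reducing mod 49 gives m = 11 (and n = -6).

11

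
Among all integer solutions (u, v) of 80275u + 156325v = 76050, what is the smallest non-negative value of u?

Reduce mod 156325: 80275u ≡ 76050 (mod 156325). With g = gcd(80275, 156325) = 4225 dividing 76050, divide through: 19u ≡ 18 (mod 37).
Since gcd(19, 37) = 1, u ≡ 18·(19)⁻¹ ≡ 36 (mod 37). Smallest non-negative: 36.

36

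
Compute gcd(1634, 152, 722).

38

gcd(1634, 152): 1634 = 10·152 + 114; 152 = 1·114 + 38; 114 = 3·38 + 0 → 38
gcd(38, 722): 722 = 19·38 + 0 → 38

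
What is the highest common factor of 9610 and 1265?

9610 = 2 · 5 · 31²
1265 = 5 · 11 · 23
Common: 5 = 5

5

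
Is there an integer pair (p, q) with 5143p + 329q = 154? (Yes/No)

Yes

gcd(5143, 329): 5143 = 15·329 + 208; 329 = 1·208 + 121; 208 = 1·121 + 87; 121 = 1·87 + 34; 87 = 2·34 + 19; 34 = 1·19 + 15; 19 = 1·15 + 4; 15 = 3·4 + 3; 4 = 1·3 + 1; 3 = 3·1 + 0 → 1
1 divides 154, so a solution exists.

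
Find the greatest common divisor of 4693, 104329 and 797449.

361

gcd(4693, 104329): 104329 = 22·4693 + 1083; 4693 = 4·1083 + 361; 1083 = 3·361 + 0 → 361
gcd(361, 797449): 797449 = 2209·361 + 0 → 361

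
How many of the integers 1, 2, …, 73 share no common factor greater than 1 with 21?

21 = 3·7. Inclusion–exclusion on these primes:
73 − ⌊73/3⌋ − ⌊73/7⌋ + ⌊73/21⌋ = 42

42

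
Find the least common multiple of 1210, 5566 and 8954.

1029710

1210 = 2 · 5 · 11²; 5566 = 2 · 11² · 23; 8954 = 2 · 11² · 37
lcm takes max exponent of each prime: 2 · 5 · 11² · 23 · 37 = 1029710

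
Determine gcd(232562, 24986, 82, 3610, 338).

gcd(232562, 24986): 232562 = 9·24986 + 7688; 24986 = 3·7688 + 1922; 7688 = 4·1922 + 0 → 1922
gcd(1922, 82): 1922 = 23·82 + 36; 82 = 2·36 + 10; 36 = 3·10 + 6; 10 = 1·6 + 4; 6 = 1·4 + 2; 4 = 2·2 + 0 → 2
gcd(2, 3610): 3610 = 1805·2 + 0 → 2
gcd(2, 338): 338 = 169·2 + 0 → 2

2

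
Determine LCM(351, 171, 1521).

351 = 3³ · 13; 171 = 3² · 19; 1521 = 3² · 13²
lcm takes max exponent of each prime: 3³ · 13² · 19 = 86697

86697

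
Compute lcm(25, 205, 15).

25 = 5²; 205 = 5 · 41; 15 = 3 · 5
lcm takes max exponent of each prime: 3 · 5² · 41 = 3075

3075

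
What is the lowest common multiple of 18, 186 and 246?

22878

18 = 2 · 3²; 186 = 2 · 3 · 31; 246 = 2 · 3 · 41
lcm takes max exponent of each prime: 2 · 3² · 31 · 41 = 22878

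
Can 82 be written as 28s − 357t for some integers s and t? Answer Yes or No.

By Bézout, 28s − 357t = 82 has integer solutions iff gcd(28, 357) | 82.
Euclid: 357 = 12·28 + 21; 28 = 1·21 + 7; 21 = 3·7 + 0. gcd = 7; 82 mod 7 = 5. No.

No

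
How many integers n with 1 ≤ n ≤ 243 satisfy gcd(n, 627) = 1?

140

Prime factors of 627: 3, 11, 19. Count integers ≤ 243 divisible by none of them.
By inclusion–exclusion: 243 − ⌊243/3⌋ − ⌊243/11⌋ − ⌊243/19⌋ + ⌊243/33⌋ + ⌊243/57⌋ + ⌊243/209⌋ − ⌊243/627⌋ = 140.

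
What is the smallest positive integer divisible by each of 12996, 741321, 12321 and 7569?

12996 = 2² · 3² · 19²; 741321 = 3² · 7² · 41²; 12321 = 3² · 37²; 7569 = 3² · 29²
lcm takes max exponent of each prime: 2² · 3² · 7² · 19² · 29² · 37² · 41² = 1232460303939396

1232460303939396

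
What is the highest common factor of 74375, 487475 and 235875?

gcd(74375, 487475): 487475 = 6·74375 + 41225; 74375 = 1·41225 + 33150; 41225 = 1·33150 + 8075; 33150 = 4·8075 + 850; 8075 = 9·850 + 425; 850 = 2·425 + 0 → 425
gcd(425, 235875): 235875 = 555·425 + 0 → 425

425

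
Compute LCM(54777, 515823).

9418412157

gcd first: 515823 = 9·54777 + 22830; 54777 = 2·22830 + 9117; 22830 = 2·9117 + 4596; 9117 = 1·4596 + 4521; 4596 = 1·4521 + 75; 4521 = 60·75 + 21; 75 = 3·21 + 12; 21 = 1·12 + 9; 12 = 1·9 + 3; 9 = 3·3 + 0 → gcd = 3
lcm = 54777·515823/gcd = 28255236471/3 = 9418412157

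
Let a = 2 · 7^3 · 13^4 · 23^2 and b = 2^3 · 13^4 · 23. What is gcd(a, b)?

min exponent per shared prime: 2 · 13^4 · 23 = 1313806

1313806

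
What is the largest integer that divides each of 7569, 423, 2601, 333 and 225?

gcd(7569, 423): 7569 = 17·423 + 378; 423 = 1·378 + 45; 378 = 8·45 + 18; 45 = 2·18 + 9; 18 = 2·9 + 0 → 9
gcd(9, 2601): 2601 = 289·9 + 0 → 9
gcd(9, 333): 333 = 37·9 + 0 → 9
gcd(9, 225): 225 = 25·9 + 0 → 9

9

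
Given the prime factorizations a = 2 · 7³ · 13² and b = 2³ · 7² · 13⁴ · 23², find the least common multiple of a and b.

max exponent per prime: 2³ · 7³ · 13⁴ · 23² = 41458462136

41458462136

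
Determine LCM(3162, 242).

382602

3162 = 2 · 3 · 17 · 31; 242 = 2 · 11²
max exponents: 2 · 3 · 11² · 17 · 31 = 382602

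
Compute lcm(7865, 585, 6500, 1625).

7865 = 5 · 11² · 13; 585 = 3² · 5 · 13; 6500 = 2² · 5³ · 13; 1625 = 5³ · 13
lcm takes max exponent of each prime: 2² · 3² · 5³ · 11² · 13 = 7078500

7078500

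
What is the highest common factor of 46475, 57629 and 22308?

46475 = 5² · 11 · 13²; 57629 = 11 · 13² · 31; 22308 = 2² · 3 · 11 · 13²
gcd takes min exponent of each prime: 11 · 13² = 1859

1859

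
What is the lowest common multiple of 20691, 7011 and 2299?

848331

lcm(20691, 7011) = 20691·7011/gcd = 145064601/171 = 848331
lcm(848331, 2299) = 848331·2299/gcd = 1950312969/2299 = 848331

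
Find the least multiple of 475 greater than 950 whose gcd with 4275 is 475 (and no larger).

1900

Multiples of 475 above 950: 475·3, 475·4, … . Need the cofactor coprime to 4275/475 = 9.
Checking s = 3, 4, … the first with gcd(s, 9) = 1 is s = 4, giving 1900.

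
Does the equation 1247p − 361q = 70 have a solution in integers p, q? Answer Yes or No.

Yes

gcd(1247, 361): 1247 = 3·361 + 164; 361 = 2·164 + 33; 164 = 4·33 + 32; 33 = 1·32 + 1; 32 = 32·1 + 0 → 1
1 divides 70, so a solution exists.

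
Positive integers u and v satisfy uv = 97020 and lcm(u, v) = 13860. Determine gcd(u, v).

7

gcd·lcm = product, so gcd = 97020/13860 = 7.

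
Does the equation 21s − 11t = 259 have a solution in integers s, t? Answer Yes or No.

Yes

By Bézout, 21s − 11t = 259 has integer solutions iff gcd(21, 11) | 259.
Euclid: 21 = 1·11 + 10; 11 = 1·10 + 1; 10 = 10·1 + 0. gcd = 1; 259 mod 1 = 0. Yes.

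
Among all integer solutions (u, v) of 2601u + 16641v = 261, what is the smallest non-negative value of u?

1542

Euclid: 16641 = 6·2601 + 1035; 2601 = 2·1035 + 531; 1035 = 1·531 + 504; 531 = 1·504 + 27; 504 = 18·27 + 18; 27 = 1·18 + 9; 18 = 2·9 + 0 → gcd = 9; 261 = 9·29.
Back-substitution yields 2601·(627) + 16641·(-98) = 9, so one solution is u = 627·29 = 18183, v = -98·29 = -2842.
Solutions in u differ by 16641/9 = 1849; the one in [0, 1849) is 18183 mod 1849 = 1542.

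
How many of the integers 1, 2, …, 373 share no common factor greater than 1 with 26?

173

Prime factors of 26: 2, 13. Count integers ≤ 373 divisible by none of them.
By inclusion–exclusion: 373 − ⌊373/2⌋ − ⌊373/13⌋ + ⌊373/26⌋ = 173.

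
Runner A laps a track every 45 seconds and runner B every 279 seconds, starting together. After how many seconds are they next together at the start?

1395

45 = 3² · 5; 279 = 3² · 31
max exponents: 3² · 5 · 31 = 1395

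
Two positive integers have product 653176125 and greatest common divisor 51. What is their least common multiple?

For any two positive integers, gcd × lcm equals their product. Hence lcm = 653176125 / 51 = 12807375.

12807375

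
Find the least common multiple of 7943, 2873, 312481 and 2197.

3245740147

7943 = 13² · 47; 2873 = 13² · 17; 312481 = 13² · 43²; 2197 = 13³
lcm takes max exponent of each prime: 13³ · 17 · 43² · 47 = 3245740147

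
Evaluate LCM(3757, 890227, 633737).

12541928370647

lcm(3757, 890227) = 3757·890227/gcd = 3344582839/13 = 257275603
lcm(257275603, 633737) = 257275603·633737/gcd = 163045068818411/13 = 12541928370647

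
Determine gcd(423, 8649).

9

Euclid: 8649 = 20·423 + 189; 423 = 2·189 + 45; 189 = 4·45 + 9; 45 = 5·9 + 0. Last nonzero remainder: 9.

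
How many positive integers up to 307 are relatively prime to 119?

119 = 7·17. Inclusion–exclusion on these primes:
307 − ⌊307/7⌋ − ⌊307/17⌋ + ⌊307/119⌋ = 248

248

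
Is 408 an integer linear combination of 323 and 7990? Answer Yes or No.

Yes

gcd(323, 7990): 7990 = 24·323 + 238; 323 = 1·238 + 85; 238 = 2·85 + 68; 85 = 1·68 + 17; 68 = 4·17 + 0 → 17
17 divides 408, so a solution exists.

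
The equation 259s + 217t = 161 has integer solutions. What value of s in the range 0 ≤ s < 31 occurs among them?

Euclid: 259 = 1·217 + 42; 217 = 5·42 + 7; 42 = 6·7 + 0 → gcd = 7; 161 = 7·23.
Back-substitution yields 259·(-5) + 217·(6) = 7, so one solution is s = -5·23 = -115, t = 6·23 = 138.
Solutions in s differ by 217/7 = 31; the one in [0, 31) is -115 mod 31 = 9.

9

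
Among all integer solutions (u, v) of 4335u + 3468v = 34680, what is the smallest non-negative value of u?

Euclid: 4335 = 1·3468 + 867; 3468 = 4·867 + 0 → gcd = 867; 34680 = 867·40.
Back-substitution yields 4335·(1) + 3468·(-1) = 867, so one solution is u = 1·40 = 40, v = -1·40 = -40.
Solutions in u differ by 3468/867 = 4; the one in [0, 4) is 40 mod 4 = 0.

0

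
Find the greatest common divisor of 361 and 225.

1

Euclid: 361 = 1·225 + 136; 225 = 1·136 + 89; 136 = 1·89 + 47; 89 = 1·47 + 42; 47 = 1·42 + 5; 42 = 8·5 + 2; 5 = 2·2 + 1; 2 = 2·1 + 0. Last nonzero remainder: 1.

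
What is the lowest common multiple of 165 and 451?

6765

gcd first: 451 = 2·165 + 121; 165 = 1·121 + 44; 121 = 2·44 + 33; 44 = 1·33 + 11; 33 = 3·11 + 0 → gcd = 11
lcm = 165·451/gcd = 74415/11 = 6765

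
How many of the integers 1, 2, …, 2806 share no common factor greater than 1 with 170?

Prime factors of 170: 2, 5, 17. Count integers ≤ 2806 divisible by none of them.
By inclusion–exclusion: 2806 − ⌊2806/2⌋ − ⌊2806/5⌋ − ⌊2806/17⌋ + ⌊2806/10⌋ + ⌊2806/34⌋ + ⌊2806/85⌋ − ⌊2806/170⌋ = 1056.

1056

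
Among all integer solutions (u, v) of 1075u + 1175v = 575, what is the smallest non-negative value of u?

Euclid: 1175 = 1·1075 + 100; 1075 = 10·100 + 75; 100 = 1·75 + 25; 75 = 3·25 + 0 → gcd = 25; 575 = 25·23.
Back-substitution yields 1075·(-12) + 1175·(11) = 25, so one solution is u = -12·23 = -276, v = 11·23 = 253.
Solutions in u differ by 1175/25 = 47; the one in [0, 47) is -276 mod 47 = 6.

6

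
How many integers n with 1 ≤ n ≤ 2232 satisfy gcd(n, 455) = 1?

Prime factors of 455: 5, 7, 13. Count integers ≤ 2232 divisible by none of them.
By inclusion–exclusion: 2232 − ⌊2232/5⌋ − ⌊2232/7⌋ − ⌊2232/13⌋ + ⌊2232/35⌋ + ⌊2232/65⌋ + ⌊2232/91⌋ − ⌊2232/455⌋ = 1414.

1414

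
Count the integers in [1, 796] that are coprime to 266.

323

Prime factors of 266: 2, 7, 19. Count integers ≤ 796 divisible by none of them.
By inclusion–exclusion: 796 − ⌊796/2⌋ − ⌊796/7⌋ − ⌊796/19⌋ + ⌊796/14⌋ + ⌊796/38⌋ + ⌊796/133⌋ − ⌊796/266⌋ = 323.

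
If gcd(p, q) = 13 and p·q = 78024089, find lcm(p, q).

6001853

gcd·lcm = product, so lcm = 78024089/13 = 6001853.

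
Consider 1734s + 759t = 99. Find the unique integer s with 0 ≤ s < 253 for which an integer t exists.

11

gcd(1734, 759) = 3 (Euclid: 1734 = 2·759 + 216; 759 = 3·216 + 111; 216 = 1·111 + 105; 111 = 1·105 + 6; 105 = 17·6 + 3; 6 = 2·3 + 0), and 3 | 99.
Extended Euclid: 1734·(123) + 759·(-281) = 3. Scale by 33: s₀ = 4059.
General solution s = s₀ + 253k; reducing mod 253 gives s = 11 (and t = -25).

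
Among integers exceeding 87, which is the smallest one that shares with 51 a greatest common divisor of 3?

51 = 3·17. Any a with gcd(a, 51) = 3 is a multiple of 3, say 3s, with s coprime to 17.
Need s > 87/3, so s ≥ 30. First s ≥ 30 with gcd(s, 17) = 1 is s = 30. Thus a = 3·30 = 90.

90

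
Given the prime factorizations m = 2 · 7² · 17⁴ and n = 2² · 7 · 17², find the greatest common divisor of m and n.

4046

min exponent per shared prime: 2 · 7 · 17² = 4046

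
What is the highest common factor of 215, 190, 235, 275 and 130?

5

gcd(215, 190): 215 = 1·190 + 25; 190 = 7·25 + 15; 25 = 1·15 + 10; 15 = 1·10 + 5; 10 = 2·5 + 0 → 5
gcd(5, 235): 235 = 47·5 + 0 → 5
gcd(5, 275): 275 = 55·5 + 0 → 5
gcd(5, 130): 130 = 26·5 + 0 → 5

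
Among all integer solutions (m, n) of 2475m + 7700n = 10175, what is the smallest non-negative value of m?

gcd(2475, 7700) = 275 (Euclid: 7700 = 3·2475 + 275; 2475 = 9·275 + 0), and 275 | 10175.
Extended Euclid: 2475·(-3) + 7700·(1) = 275. Scale by 37: m₀ = -111.
General solution m = m₀ + 28t; reducing mod 28 gives m = 1 (and n = 1).

1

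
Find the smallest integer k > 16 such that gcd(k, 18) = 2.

18 = 2·9. Any k with gcd(k, 18) = 2 is a multiple of 2, say 2s, with s coprime to 9.
Need s > 16/2, so s ≥ 9. First s ≥ 9 with gcd(s, 9) = 1 is s = 10. Thus k = 2·10 = 20.

20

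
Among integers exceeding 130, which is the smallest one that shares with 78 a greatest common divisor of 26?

gcd(m, 78) = 26 forces 26 | m; write m = 26s. Then gcd(26s, 26·3) = 26·gcd(s, 3), so need gcd(s, 3) = 1.
26s > 130 gives s ≥ 6. The least s ≥ 6 coprime to 3 is 7, so m = 26·7 = 182.

182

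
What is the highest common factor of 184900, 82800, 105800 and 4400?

gcd(184900, 82800): 184900 = 2·82800 + 19300; 82800 = 4·19300 + 5600; 19300 = 3·5600 + 2500; 5600 = 2·2500 + 600; 2500 = 4·600 + 100; 600 = 6·100 + 0 → 100
gcd(100, 105800): 105800 = 1058·100 + 0 → 100
gcd(100, 4400): 4400 = 44·100 + 0 → 100

100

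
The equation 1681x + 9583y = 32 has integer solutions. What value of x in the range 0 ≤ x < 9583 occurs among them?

gcd(1681, 9583) = 1 (Euclid: 9583 = 5·1681 + 1178; 1681 = 1·1178 + 503; 1178 = 2·503 + 172; 503 = 2·172 + 159; 172 = 1·159 + 13; 159 = 12·13 + 3; 13 = 4·3 + 1; 3 = 3·1 + 0), and 1 | 32.
Extended Euclid: 1681·(-2953) + 9583·(518) = 1. Scale by 32: x₀ = -94496.
General solution x = x₀ + 9583t; reducing mod 9583 gives x = 1334 (and y = -234).

1334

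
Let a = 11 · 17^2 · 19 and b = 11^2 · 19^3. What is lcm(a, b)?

239852371

max exponent per prime: 11^2 · 17^2 · 19^3 = 239852371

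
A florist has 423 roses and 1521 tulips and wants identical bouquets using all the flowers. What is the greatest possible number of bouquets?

9

Euclid: 1521 = 3·423 + 252; 423 = 1·252 + 171; 252 = 1·171 + 81; 171 = 2·81 + 9; 81 = 9·9 + 0. Last nonzero remainder: 9.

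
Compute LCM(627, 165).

gcd first: 627 = 3·165 + 132; 165 = 1·132 + 33; 132 = 4·33 + 0 → gcd = 33
lcm = 627·165/gcd = 103455/33 = 3135

3135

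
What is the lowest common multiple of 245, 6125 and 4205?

5151125

245 = 5 · 7²; 6125 = 5³ · 7²; 4205 = 5 · 29²
lcm takes max exponent of each prime: 5³ · 7² · 29² = 5151125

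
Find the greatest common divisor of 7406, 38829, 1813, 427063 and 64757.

7

7406 = 2 · 7 · 23²; 38829 = 3 · 7 · 43²; 1813 = 7² · 37; 427063 = 7 · 13² · 19²; 64757 = 7 · 11 · 29²
gcd takes min exponent of each prime: 7 = 7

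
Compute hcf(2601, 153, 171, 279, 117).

2601 = 3² · 17²; 153 = 3² · 17; 171 = 3² · 19; 279 = 3² · 31; 117 = 3² · 13
gcd takes min exponent of each prime: 3² = 9

9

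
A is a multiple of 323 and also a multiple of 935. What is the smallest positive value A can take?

17765

323 = 17 · 19; 935 = 5 · 11 · 17
max exponents: 5 · 11 · 17 · 19 = 17765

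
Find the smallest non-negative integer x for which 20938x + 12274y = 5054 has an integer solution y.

2

gcd(20938, 12274) = 722 (Euclid: 20938 = 1·12274 + 8664; 12274 = 1·8664 + 3610; 8664 = 2·3610 + 1444; 3610 = 2·1444 + 722; 1444 = 2·722 + 0), and 722 | 5054.
Extended Euclid: 20938·(-7) + 12274·(12) = 722. Scale by 7: x₀ = -49.
General solution x = x₀ + 17t; reducing mod 17 gives x = 2 (and y = -3).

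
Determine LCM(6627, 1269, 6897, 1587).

72536086953

lcm(6627, 1269) = 6627·1269/gcd = 8409663/141 = 59643
lcm(59643, 6897) = 59643·6897/gcd = 411357771/3 = 137119257
lcm(137119257, 1587) = 137119257·1587/gcd = 217608260859/3 = 72536086953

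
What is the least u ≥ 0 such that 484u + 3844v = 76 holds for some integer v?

159

gcd(484, 3844) = 4 (Euclid: 3844 = 7·484 + 456; 484 = 1·456 + 28; 456 = 16·28 + 8; 28 = 3·8 + 4; 8 = 2·4 + 0), and 4 | 76.
Extended Euclid: 484·(413) + 3844·(-52) = 4. Scale by 19: u₀ = 7847.
General solution u = u₀ + 961t; reducing mod 961 gives u = 159 (and v = -20).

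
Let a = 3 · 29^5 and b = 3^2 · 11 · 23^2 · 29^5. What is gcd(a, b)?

61533447

min exponent per shared prime: 3 · 29^5 = 61533447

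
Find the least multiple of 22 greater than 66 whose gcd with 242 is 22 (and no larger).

88

242 = 22·11. Any m with gcd(m, 242) = 22 is a multiple of 22, say 22s, with s coprime to 11.
Need s > 66/22, so s ≥ 4. First s ≥ 4 with gcd(s, 11) = 1 is s = 4. Thus m = 22·4 = 88.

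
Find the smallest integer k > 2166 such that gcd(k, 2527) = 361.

Multiples of 361 above 2166: 361·7, 361·8, … . Need the cofactor coprime to 2527/361 = 7.
Checking s = 7, 8, … the first with gcd(s, 7) = 1 is s = 8, giving 2888.

2888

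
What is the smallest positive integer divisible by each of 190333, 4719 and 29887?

190333 = 11⁴ · 13; 4719 = 3 · 11² · 13; 29887 = 11² · 13 · 19
lcm takes max exponent of each prime: 3 · 11⁴ · 13 · 19 = 10848981

10848981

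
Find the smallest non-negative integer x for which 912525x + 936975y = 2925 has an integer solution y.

Reduce mod 936975: 912525x ≡ 2925 (mod 936975). With g = gcd(912525, 936975) = 75 dividing 2925, divide through: 12167x ≡ 39 (mod 12493).
Since gcd(12167, 12493) = 1, x ≡ 39·(12167)⁻¹ ≡ 728 (mod 12493). Smallest non-negative: 728.

728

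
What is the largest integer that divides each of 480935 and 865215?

Euclid: 865215 = 1·480935 + 384280; 480935 = 1·384280 + 96655; 384280 = 3·96655 + 94315; 96655 = 1·94315 + 2340; 94315 = 40·2340 + 715; 2340 = 3·715 + 195; 715 = 3·195 + 130; 195 = 1·130 + 65; 130 = 2·65 + 0. Last nonzero remainder: 65.

65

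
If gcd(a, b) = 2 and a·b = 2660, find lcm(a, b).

For any two positive integers, gcd × lcm equals their product. Hence lcm = 2660 / 2 = 1330.

1330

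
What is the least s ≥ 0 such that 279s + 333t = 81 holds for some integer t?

gcd(279, 333) = 9 (Euclid: 333 = 1·279 + 54; 279 = 5·54 + 9; 54 = 6·9 + 0), and 9 | 81.
Extended Euclid: 279·(6) + 333·(-5) = 9. Scale by 9: s₀ = 54.
General solution s = s₀ + 37k; reducing mod 37 gives s = 17 (and t = -14).

17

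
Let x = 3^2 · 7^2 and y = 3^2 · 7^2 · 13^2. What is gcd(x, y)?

min exponent per shared prime: 3^2 · 7^2 = 441

441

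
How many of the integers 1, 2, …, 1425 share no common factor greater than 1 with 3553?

1155

3553 = 11·17·19. Inclusion–exclusion on these primes:
1425 − ⌊1425/11⌋ − ⌊1425/17⌋ − ⌊1425/19⌋ + ⌊1425/187⌋ + ⌊1425/209⌋ + ⌊1425/323⌋ − ⌊1425/3553⌋ = 1155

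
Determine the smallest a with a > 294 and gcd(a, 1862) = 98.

1862 = 98·19. Any a with gcd(a, 1862) = 98 is a multiple of 98, say 98s, with s coprime to 19.
Need s > 294/98, so s ≥ 4. First s ≥ 4 with gcd(s, 19) = 1 is s = 4. Thus a = 98·4 = 392.

392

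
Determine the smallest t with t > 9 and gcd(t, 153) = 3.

12

Multiples of 3 above 9: 3·4, 3·5, … . Need the cofactor coprime to 153/3 = 51.
Checking s = 4, 5, … the first with gcd(s, 51) = 1 is s = 4, giving 12.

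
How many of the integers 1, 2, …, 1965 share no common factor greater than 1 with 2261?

1503

2261 = 7·17·19. Inclusion–exclusion on these primes:
1965 − ⌊1965/7⌋ − ⌊1965/17⌋ − ⌊1965/19⌋ + ⌊1965/119⌋ + ⌊1965/133⌋ + ⌊1965/323⌋ − ⌊1965/2261⌋ = 1503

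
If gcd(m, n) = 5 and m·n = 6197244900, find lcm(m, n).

1239448980

Since gcd(m,n)·lcm(m,n) = mn, lcm = 6197244900/5 = 1239448980.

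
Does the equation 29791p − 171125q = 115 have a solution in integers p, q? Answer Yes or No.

By Bézout, 29791p − 171125q = 115 has integer solutions iff gcd(29791, 171125) | 115.
Euclid: 171125 = 5·29791 + 22170; 29791 = 1·22170 + 7621; 22170 = 2·7621 + 6928; 7621 = 1·6928 + 693; 6928 = 9·693 + 691; 693 = 1·691 + 2; 691 = 345·2 + 1; 2 = 2·1 + 0. gcd = 1; 115 mod 1 = 0. Yes.

Yes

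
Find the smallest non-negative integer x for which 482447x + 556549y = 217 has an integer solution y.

gcd(482447, 556549) = 7 (Euclid: 556549 = 1·482447 + 74102; 482447 = 6·74102 + 37835; 74102 = 1·37835 + 36267; 37835 = 1·36267 + 1568; 36267 = 23·1568 + 203; 1568 = 7·203 + 147; 203 = 1·147 + 56; 147 = 2·56 + 35; 56 = 1·35 + 21; 35 = 1·21 + 14; 21 = 1·14 + 7; 14 = 2·7 + 0), and 7 | 217.
Extended Euclid: 482447·(-30170) + 556549·(26153) = 7. Scale by 31: x₀ = -935270.
General solution x = x₀ + 79507t; reducing mod 79507 gives x = 18814 (and y = -16309).

18814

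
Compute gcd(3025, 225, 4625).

25

3025 = 5² · 11²; 225 = 3² · 5²; 4625 = 5³ · 37
gcd takes min exponent of each prime: 5² = 25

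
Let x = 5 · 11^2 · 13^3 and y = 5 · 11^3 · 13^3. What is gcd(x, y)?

min exponent per shared prime: 5 · 11^2 · 13^3 = 1329185

1329185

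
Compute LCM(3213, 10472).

gcd first: 10472 = 3·3213 + 833; 3213 = 3·833 + 714; 833 = 1·714 + 119; 714 = 6·119 + 0 → gcd = 119
lcm = 3213·10472/gcd = 33646536/119 = 282744

282744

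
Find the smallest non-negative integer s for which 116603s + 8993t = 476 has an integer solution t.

116

Euclid: 116603 = 12·8993 + 8687; 8993 = 1·8687 + 306; 8687 = 28·306 + 119; 306 = 2·119 + 68; 119 = 1·68 + 51; 68 = 1·51 + 17; 51 = 3·17 + 0 → gcd = 17; 476 = 17·28.
Back-substitution yields 116603·(-147) + 8993·(1906) = 17, so one solution is s = -147·28 = -4116, t = 1906·28 = 53368.
Solutions in s differ by 8993/17 = 529; the one in [0, 529) is -4116 mod 529 = 116.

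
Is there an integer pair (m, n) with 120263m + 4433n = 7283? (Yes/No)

No

By Bézout, 120263m + 4433n = 7283 has integer solutions iff gcd(120263, 4433) | 7283.
Euclid: 120263 = 27·4433 + 572; 4433 = 7·572 + 429; 572 = 1·429 + 143; 429 = 3·143 + 0. gcd = 143; 7283 mod 143 = 133. No.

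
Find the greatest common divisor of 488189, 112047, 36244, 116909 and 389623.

221

gcd(488189, 112047): 488189 = 4·112047 + 40001; 112047 = 2·40001 + 32045; 40001 = 1·32045 + 7956; 32045 = 4·7956 + 221; 7956 = 36·221 + 0 → 221
gcd(221, 36244): 36244 = 164·221 + 0 → 221
gcd(221, 116909): 116909 = 529·221 + 0 → 221
gcd(221, 389623): 389623 = 1763·221 + 0 → 221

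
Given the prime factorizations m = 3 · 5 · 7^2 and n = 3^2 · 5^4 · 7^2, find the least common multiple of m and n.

275625

max exponent per prime: 3^2 · 5^4 · 7^2 = 275625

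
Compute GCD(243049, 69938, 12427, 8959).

289

243049 = 17² · 29²; 69938 = 2 · 11² · 17²; 12427 = 17² · 43; 8959 = 17² · 31
gcd takes min exponent of each prime: 17² = 289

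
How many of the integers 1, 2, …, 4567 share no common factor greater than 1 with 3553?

3702

Prime factors of 3553: 11, 17, 19. Count integers ≤ 4567 divisible by none of them.
By inclusion–exclusion: 4567 − ⌊4567/11⌋ − ⌊4567/17⌋ − ⌊4567/19⌋ + ⌊4567/187⌋ + ⌊4567/209⌋ + ⌊4567/323⌋ − ⌊4567/3553⌋ = 3702.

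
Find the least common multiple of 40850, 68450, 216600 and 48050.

12253319104200

40850 = 2 · 5² · 19 · 43; 68450 = 2 · 5² · 37²; 216600 = 2³ · 3 · 5² · 19²; 48050 = 2 · 5² · 31²
lcm takes max exponent of each prime: 2³ · 3 · 5² · 19² · 31² · 37² · 43 = 12253319104200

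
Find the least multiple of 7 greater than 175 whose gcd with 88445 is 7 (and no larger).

gcd(k, 88445) = 7 forces 7 | k; write k = 7s. Then gcd(7s, 7·12635) = 7·gcd(s, 12635), so need gcd(s, 12635) = 1.
7s > 175 gives s ≥ 26. The least s ≥ 26 coprime to 12635 is 26, so k = 7·26 = 182.

182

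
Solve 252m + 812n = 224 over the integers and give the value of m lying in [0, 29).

Reduce mod 812: 252m ≡ 224 (mod 812). With g = gcd(252, 812) = 28 dividing 224, divide through: 9m ≡ 8 (mod 29).
Since gcd(9, 29) = 1, m ≡ 8·(9)⁻¹ ≡ 17 (mod 29). Smallest non-negative: 17.

17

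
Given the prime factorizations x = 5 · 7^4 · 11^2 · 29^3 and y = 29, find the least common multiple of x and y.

max exponent per prime: 5 · 7^4 · 11^2 · 29^3 = 35427583345

35427583345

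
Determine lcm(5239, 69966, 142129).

lcm(5239, 69966) = 5239·69966/gcd = 366551874/169 = 2168946
lcm(2168946, 142129) = 2168946·142129/gcd = 308270126034/169 = 1824083586

1824083586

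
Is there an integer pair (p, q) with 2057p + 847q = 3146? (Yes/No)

Yes

By Bézout, 2057p + 847q = 3146 has integer solutions iff gcd(2057, 847) | 3146.
Euclid: 2057 = 2·847 + 363; 847 = 2·363 + 121; 363 = 3·121 + 0. gcd = 121; 3146 mod 121 = 0. Yes.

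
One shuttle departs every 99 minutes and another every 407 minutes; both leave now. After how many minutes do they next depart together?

3663

99 = 3² · 11; 407 = 11 · 37
max exponents: 3² · 11 · 37 = 3663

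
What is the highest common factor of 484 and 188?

4

484 = 2² · 11²
188 = 2² · 47
Common: 2² = 4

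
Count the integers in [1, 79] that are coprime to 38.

38 = 2·19. Inclusion–exclusion on these primes:
79 − ⌊79/2⌋ − ⌊79/19⌋ + ⌊79/38⌋ = 38

38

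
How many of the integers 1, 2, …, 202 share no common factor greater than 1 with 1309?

1309 = 7·11·17. Inclusion–exclusion on these primes:
202 − ⌊202/7⌋ − ⌊202/11⌋ − ⌊202/17⌋ + ⌊202/77⌋ + ⌊202/119⌋ + ⌊202/187⌋ − ⌊202/1309⌋ = 149

149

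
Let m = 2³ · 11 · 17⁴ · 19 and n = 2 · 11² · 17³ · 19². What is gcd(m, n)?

2053634

min exponent per shared prime: 2 · 11 · 17³ · 19 = 2053634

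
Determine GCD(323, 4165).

323 = 17 · 19
4165 = 5 · 7² · 17
Common: 17 = 17

17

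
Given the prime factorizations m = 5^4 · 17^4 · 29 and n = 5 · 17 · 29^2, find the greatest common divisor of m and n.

2465

min exponent per shared prime: 5 · 17 · 29 = 2465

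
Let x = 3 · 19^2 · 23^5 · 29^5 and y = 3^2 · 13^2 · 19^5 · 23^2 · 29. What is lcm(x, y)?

497194583114114602435953

max exponent per prime: 3^2 · 13^2 · 19^5 · 23^5 · 29^5 = 497194583114114602435953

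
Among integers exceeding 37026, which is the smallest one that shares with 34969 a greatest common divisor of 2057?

gcd(x, 34969) = 2057 forces 2057 | x; write x = 2057s. Then gcd(2057s, 2057·17) = 2057·gcd(s, 17), so need gcd(s, 17) = 1.
2057s > 37026 gives s ≥ 19. The least s ≥ 19 coprime to 17 is 19, so x = 2057·19 = 39083.

39083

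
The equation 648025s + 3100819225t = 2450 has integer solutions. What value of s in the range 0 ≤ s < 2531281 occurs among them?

315812

Reduce mod 3100819225: 648025s ≡ 2450 (mod 3100819225). With g = gcd(648025, 3100819225) = 1225 dividing 2450, divide through: 529s ≡ 2 (mod 2531281).
Since gcd(529, 2531281) = 1, s ≡ 2·(529)⁻¹ ≡ 315812 (mod 2531281). Smallest non-negative: 315812.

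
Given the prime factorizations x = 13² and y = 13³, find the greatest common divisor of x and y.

min exponent per shared prime: 13² = 169

169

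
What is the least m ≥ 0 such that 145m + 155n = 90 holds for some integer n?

Reduce mod 155: 145m ≡ 90 (mod 155). With g = gcd(145, 155) = 5 dividing 90, divide through: 29m ≡ 18 (mod 31).
Since gcd(29, 31) = 1, m ≡ 18·(29)⁻¹ ≡ 22 (mod 31). Smallest non-negative: 22.

22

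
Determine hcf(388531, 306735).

Euclid: 388531 = 1·306735 + 81796; 306735 = 3·81796 + 61347; 81796 = 1·61347 + 20449; 61347 = 3·20449 + 0. Last nonzero remainder: 20449.

20449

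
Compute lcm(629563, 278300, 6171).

73847739900

lcm(629563, 278300) = 629563·278300/gcd = 175207382900/121 = 1447994900
lcm(1447994900, 6171) = 1447994900·6171/gcd = 8935576527900/121 = 73847739900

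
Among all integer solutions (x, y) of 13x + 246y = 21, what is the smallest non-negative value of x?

153

Reduce mod 246: 13x ≡ 21 (mod 246). With g = gcd(13, 246) = 1 dividing 21, divide through: 13x ≡ 21 (mod 246).
Since gcd(13, 246) = 1, x ≡ 21·(13)⁻¹ ≡ 153 (mod 246). Smallest non-negative: 153.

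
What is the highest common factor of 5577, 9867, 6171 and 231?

5577 = 3 · 11 · 13²; 9867 = 3 · 11 · 13 · 23; 6171 = 3 · 11² · 17; 231 = 3 · 7 · 11
gcd takes min exponent of each prime: 3 · 11 = 33

33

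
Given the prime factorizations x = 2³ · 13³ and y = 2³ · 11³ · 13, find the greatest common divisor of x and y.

104

min exponent per shared prime: 2³ · 13 = 104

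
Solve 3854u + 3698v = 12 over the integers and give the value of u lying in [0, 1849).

569

Euclid: 3854 = 1·3698 + 156; 3698 = 23·156 + 110; 156 = 1·110 + 46; 110 = 2·46 + 18; 46 = 2·18 + 10; 18 = 1·10 + 8; 10 = 1·8 + 2; 8 = 4·2 + 0 → gcd = 2; 12 = 2·6.
Back-substitution yields 3854·(403) + 3698·(-420) = 2, so one solution is u = 403·6 = 2418, v = -420·6 = -2520.
Solutions in u differ by 3698/2 = 1849; the one in [0, 1849) is 2418 mod 1849 = 569.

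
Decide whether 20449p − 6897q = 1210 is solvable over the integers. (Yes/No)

Yes

gcd(20449, 6897): 20449 = 2·6897 + 6655; 6897 = 1·6655 + 242; 6655 = 27·242 + 121; 242 = 2·121 + 0 → 121
121 divides 1210, so a solution exists.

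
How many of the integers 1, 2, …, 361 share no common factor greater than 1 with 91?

Prime factors of 91: 7, 13. Count integers ≤ 361 divisible by none of them.
By inclusion–exclusion: 361 − ⌊361/7⌋ − ⌊361/13⌋ + ⌊361/91⌋ = 286.

286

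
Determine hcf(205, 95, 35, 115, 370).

5

gcd(205, 95): 205 = 2·95 + 15; 95 = 6·15 + 5; 15 = 3·5 + 0 → 5
gcd(5, 35): 35 = 7·5 + 0 → 5
gcd(5, 115): 115 = 23·5 + 0 → 5
gcd(5, 370): 370 = 74·5 + 0 → 5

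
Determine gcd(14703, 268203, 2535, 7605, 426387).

507

gcd(14703, 268203): 268203 = 18·14703 + 3549; 14703 = 4·3549 + 507; 3549 = 7·507 + 0 → 507
gcd(507, 2535): 2535 = 5·507 + 0 → 507
gcd(507, 7605): 7605 = 15·507 + 0 → 507
gcd(507, 426387): 426387 = 841·507 + 0 → 507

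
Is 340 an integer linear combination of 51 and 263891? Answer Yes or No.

Yes

gcd(51, 263891): 263891 = 5174·51 + 17; 51 = 3·17 + 0 → 17
17 divides 340, so a solution exists.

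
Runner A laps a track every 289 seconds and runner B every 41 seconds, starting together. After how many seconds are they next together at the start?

11849

289 = 17²; 41 = 41
max exponents: 17² · 41 = 11849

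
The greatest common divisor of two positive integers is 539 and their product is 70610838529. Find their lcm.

gcd·lcm = product, so lcm = 70610838529/539 = 131003411.

131003411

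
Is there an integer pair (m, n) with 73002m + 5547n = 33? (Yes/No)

gcd(73002, 5547): 73002 = 13·5547 + 891; 5547 = 6·891 + 201; 891 = 4·201 + 87; 201 = 2·87 + 27; 87 = 3·27 + 6; 27 = 4·6 + 3; 6 = 2·3 + 0 → 3
3 divides 33, so a solution exists.

Yes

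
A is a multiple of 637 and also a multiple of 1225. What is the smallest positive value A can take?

15925

637 = 7² · 13; 1225 = 5² · 7²
max exponents: 5² · 7² · 13 = 15925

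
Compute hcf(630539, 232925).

7

Euclid: 630539 = 2·232925 + 164689; 232925 = 1·164689 + 68236; 164689 = 2·68236 + 28217; 68236 = 2·28217 + 11802; 28217 = 2·11802 + 4613; 11802 = 2·4613 + 2576; 4613 = 1·2576 + 2037; 2576 = 1·2037 + 539; 2037 = 3·539 + 420; 539 = 1·420 + 119; 420 = 3·119 + 63; 119 = 1·63 + 56; 63 = 1·56 + 7; 56 = 8·7 + 0. Last nonzero remainder: 7.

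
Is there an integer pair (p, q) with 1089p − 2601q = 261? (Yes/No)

gcd(1089, 2601): 2601 = 2·1089 + 423; 1089 = 2·423 + 243; 423 = 1·243 + 180; 243 = 1·180 + 63; 180 = 2·63 + 54; 63 = 1·54 + 9; 54 = 6·9 + 0 → 9
9 divides 261, so a solution exists.

Yes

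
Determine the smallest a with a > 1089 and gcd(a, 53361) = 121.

1210

gcd(a, 53361) = 121 forces 121 | a; write a = 121s. Then gcd(121s, 121·441) = 121·gcd(s, 441), so need gcd(s, 441) = 1.
121s > 1089 gives s ≥ 10. The least s ≥ 10 coprime to 441 is 10, so a = 121·10 = 1210.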